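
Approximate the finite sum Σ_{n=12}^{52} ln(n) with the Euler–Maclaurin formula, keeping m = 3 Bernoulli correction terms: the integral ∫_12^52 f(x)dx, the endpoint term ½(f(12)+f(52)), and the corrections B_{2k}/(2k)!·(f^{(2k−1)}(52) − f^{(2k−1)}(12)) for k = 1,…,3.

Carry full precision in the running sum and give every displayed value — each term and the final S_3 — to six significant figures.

S_3 ≈ 138.859

Integral: ∫_12^52 ln(x) dx = 135.646.
Boundary: ½(f(12) + f(52)) = ½(2.48491 + 3.95124) = 3.21808.
Integral + boundary = 138.864.
Order-1 term: 1/12 · (0.0192308 − 0.0833333) = -0.00534188.
Running total after k=1: 138.859.
Order-2 term: −1/720 · (1.42239e-05 − 0.00115741) = 1.58775e-06.
Running total after k=2: 138.859.
Order-3 term: 1/30240 · (6.31240e-08 − 9.64506e-05) = -3.18742e-09.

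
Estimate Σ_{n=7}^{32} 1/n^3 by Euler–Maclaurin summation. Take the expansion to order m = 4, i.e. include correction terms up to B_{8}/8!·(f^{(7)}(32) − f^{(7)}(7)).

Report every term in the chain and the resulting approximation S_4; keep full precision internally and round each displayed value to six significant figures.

The integral term ∫_7^32 1/x^3 dx = 0.00971580.
½[f(7) + f(32)] = ½[0.00291545 + 3.05176e-05] = 0.00147298.
Integral + boundary = 0.0111888.
Order-1 term: 1/12 · (-2.86102e-06 − (-0.00124948)) = 0.000103885.
Running total after k=1: 0.0112927.
Order-2 term: −1/720 · (-5.58794e-08 − (-0.000509992)) = -7.08244e-07.
Running total after k=2: 0.0112920.
Order-3 term: 1/30240 · (-2.29193e-09 − (-0.000437136)) = 1.44555e-08.
Running total after k=3: 0.0112920.
Order-4 term: −1/1209600 · (-1.61151e-10 − (-0.000642322)) = -5.31020e-10.

S_4 ≈ 0.0112920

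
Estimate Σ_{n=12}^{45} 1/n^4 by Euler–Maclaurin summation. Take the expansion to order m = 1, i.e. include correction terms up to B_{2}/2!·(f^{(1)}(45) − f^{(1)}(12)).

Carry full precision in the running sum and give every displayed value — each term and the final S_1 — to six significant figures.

Integral: ∫_12^45 1/x^4 dx = 0.000189243.
Endpoint term: (f(12) + f(45))/2 = (4.82253e-05 + 2.43865e-07)/2 = 2.42346e-05.
So far: 0.000213478.
k=1: B_{2}/(2)! × [f^{(1)}(45) − f^{(1)}(12)] = 1/12 × (-2.16769e-08 − (-1.60751e-05)) = 1.33779e-06.

S_1 ≈ 0.000214816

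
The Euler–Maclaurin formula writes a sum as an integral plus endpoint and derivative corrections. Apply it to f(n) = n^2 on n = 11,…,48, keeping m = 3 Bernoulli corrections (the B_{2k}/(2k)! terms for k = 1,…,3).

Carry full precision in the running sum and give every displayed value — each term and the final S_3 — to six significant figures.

Integral: ∫_11^48 x^2 dx = 36420.3.
Boundary: ½(f(11) + f(48)) = ½(121.000 + 2304.00) = 1212.50.
Running total after boundary: 37632.8.
Order-1 term: 1/12 · (96.0000 − 22.0000) = 6.16667.
Partial sum through k=1: 37639.0.
Order-2 term: −1/720 · (0.00000 − 0.00000) = 0.00000.
Partial sum through k=2: 37639.0.
Order-3 term: 1/30240 · (0.00000 − 0.00000) = 0.00000.

S_3 ≈ 37639.0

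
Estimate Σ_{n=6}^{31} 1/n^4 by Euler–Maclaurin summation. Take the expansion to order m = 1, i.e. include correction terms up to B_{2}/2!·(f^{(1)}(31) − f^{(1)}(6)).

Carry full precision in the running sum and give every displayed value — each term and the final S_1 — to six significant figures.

∫_6^31 1/x^4 dx evaluates to 0.00153202.
Endpoint term: (f(6) + f(31))/2 = (0.000771605 + 1.08281e-06)/2 = 0.000386344.
So far: 0.00191836.
k=1: B_{2}/(2)! × [f^{(1)}(31) − f^{(1)}(6)] = 1/12 × (-1.39718e-07 − (-0.000514403)) = 4.28553e-05.

S_1 ≈ 0.00196122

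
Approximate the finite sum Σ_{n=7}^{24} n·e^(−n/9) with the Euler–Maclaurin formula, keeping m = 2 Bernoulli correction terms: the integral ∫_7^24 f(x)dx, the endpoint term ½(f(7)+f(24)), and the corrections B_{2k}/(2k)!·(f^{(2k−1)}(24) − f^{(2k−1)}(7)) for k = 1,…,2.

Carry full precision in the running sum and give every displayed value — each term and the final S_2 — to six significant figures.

The integral term ∫_7^24 x·e^(−x/9) dx = 45.5207.
½[f(7) + f(24)] = ½[3.21598 + 1.66760] = 2.44179.
So far: 47.9625.
Order-1 term: 1/12 · (-0.115806 − 0.102095) = -0.0181584.
Partial sum through k=1: 47.9444.
Order-2 term: −1/720 · (0.000285940 − 0.0126043) = 1.71088e-05.

S_2 ≈ 47.9444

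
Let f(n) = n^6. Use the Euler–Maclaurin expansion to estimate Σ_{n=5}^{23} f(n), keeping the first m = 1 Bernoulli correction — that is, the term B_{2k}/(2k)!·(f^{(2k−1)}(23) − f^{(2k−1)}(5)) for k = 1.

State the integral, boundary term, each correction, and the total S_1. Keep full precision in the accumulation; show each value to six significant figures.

The integral term ∫_5^23 x^6 dx = 4.86392e+08.
Boundary: ½(f(5) + f(23)) = ½(15625.0 + 1.48036e+08) = 7.40258e+07.
So far: 5.60418e+08.
Correction k=1: B_{2}/2! · (f^{(1)}(23) − f^{(1)}(5)) = 1/12 · (3.86181e+07 − 18750.0) = 3.21661e+06.

S_1 ≈ 5.63635e+08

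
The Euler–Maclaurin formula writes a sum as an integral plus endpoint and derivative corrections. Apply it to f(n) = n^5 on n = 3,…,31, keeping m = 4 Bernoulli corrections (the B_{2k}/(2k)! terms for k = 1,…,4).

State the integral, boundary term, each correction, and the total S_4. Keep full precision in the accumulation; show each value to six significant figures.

S_4 ≈ 1.62617e+08

∫_3^31 x^5 dx evaluates to 1.47917e+08.
Boundary: ½(f(3) + f(31)) = ½(243.000 + 2.86292e+07) = 1.43147e+07.
Running total after boundary: 1.62232e+08.
k=1: B_{2}/(2)! × [f^{(1)}(31) − f^{(1)}(3)] = 1/12 × (4.61760e+06 − 405.000) = 384767.
After k=1: 1.62617e+08.
k=2: B_{4}/(4)! × [f^{(3)}(31) − f^{(3)}(3)] = −1/720 × (57660.0 − 540.000) = -79.3333.
After k=2: 1.62617e+08.
k=3: B_{6}/(6)! × [f^{(5)}(31) − f^{(5)}(3)] = 1/30240 × (120.000 − 120.000) = 0.00000.
After k=3: 1.62617e+08.
k=4: B_{8}/(8)! × [f^{(7)}(31) − f^{(7)}(3)] = −1/1209600 × (0.00000 − 0.00000) = 0.00000.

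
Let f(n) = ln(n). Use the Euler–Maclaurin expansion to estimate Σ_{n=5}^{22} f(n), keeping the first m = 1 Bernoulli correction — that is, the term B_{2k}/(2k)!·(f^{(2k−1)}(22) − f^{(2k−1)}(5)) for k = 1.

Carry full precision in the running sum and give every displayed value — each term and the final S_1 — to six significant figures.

The integral term ∫_5^22 ln(x) dx = 42.9557.
½[f(5) + f(22)] = ½[1.60944 + 3.09104] = 2.35024.
Running total after boundary: 45.3060.
k=1: B_{2}/(2)! × [f^{(1)}(22) − f^{(1)}(5)] = 1/12 × (0.0454545 − 0.200000) = -0.0128788.

S_1 ≈ 45.2931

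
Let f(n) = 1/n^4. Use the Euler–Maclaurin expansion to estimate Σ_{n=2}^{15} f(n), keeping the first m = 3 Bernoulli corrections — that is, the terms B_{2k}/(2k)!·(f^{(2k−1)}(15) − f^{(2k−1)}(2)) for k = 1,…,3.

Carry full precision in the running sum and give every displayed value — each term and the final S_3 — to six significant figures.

∫_2^15 1/x^4 dx evaluates to 0.0415679.
½[f(2) + f(15)] = ½[0.0625000 + 1.97531e-05] = 0.0312599.
Running total after boundary: 0.0728278.
Order-1 term: 1/12 · (-5.26749e-06 − (-0.125000)) = 0.0104162.
After k=1: 0.0832440.
Order-2 term: −1/720 · (-7.02332e-07 − (-0.937500)) = -0.00130208.
After k=2: 0.0819419.
Order-3 term: 1/30240 · (-1.74803e-07 − (-13.1250)) = 0.000434028.

S_3 ≈ 0.0823760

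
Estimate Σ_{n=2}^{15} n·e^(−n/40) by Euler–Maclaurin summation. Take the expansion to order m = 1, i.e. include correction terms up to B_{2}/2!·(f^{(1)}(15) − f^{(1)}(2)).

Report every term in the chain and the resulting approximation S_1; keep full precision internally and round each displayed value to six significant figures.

S_1 ≈ 92.0954

∫_2^15 x·e^(−x/40) dx evaluates to 86.0290.
½[f(2) + f(15)] = ½[1.90246 + 10.3093] = 6.10590.
So far: 92.1349.
Order-1 term: 1/12 · (0.429556 − 0.903668) = -0.0395093.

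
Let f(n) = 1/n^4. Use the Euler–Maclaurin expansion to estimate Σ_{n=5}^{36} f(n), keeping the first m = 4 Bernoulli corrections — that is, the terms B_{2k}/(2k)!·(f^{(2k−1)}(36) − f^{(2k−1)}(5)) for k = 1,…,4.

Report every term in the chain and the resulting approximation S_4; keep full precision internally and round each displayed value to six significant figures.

The integral term ∫_5^36 1/x^4 dx = 0.00265952.
Endpoint term: (f(5) + f(36))/2 = (0.00160000 + 5.95374e-07)/2 = 0.000800298.
So far: 0.00345982.
Order-1 term: 1/12 · (-6.61527e-08 − (-0.00128000)) = 0.000106661.
After k=1: 0.00356648.
Order-2 term: −1/720 · (-1.53131e-09 − (-0.00153600)) = -2.13333e-06.
After k=2: 0.00356435.
Order-3 term: 1/30240 · (-6.61678e-11 − (-0.00344064)) = 1.13778e-07.
After k=3: 0.00356446.
Order-4 term: −1/1209600 · (-4.59499e-12 − (-0.0123863)) = -1.02400e-08.

S_4 ≈ 0.00356445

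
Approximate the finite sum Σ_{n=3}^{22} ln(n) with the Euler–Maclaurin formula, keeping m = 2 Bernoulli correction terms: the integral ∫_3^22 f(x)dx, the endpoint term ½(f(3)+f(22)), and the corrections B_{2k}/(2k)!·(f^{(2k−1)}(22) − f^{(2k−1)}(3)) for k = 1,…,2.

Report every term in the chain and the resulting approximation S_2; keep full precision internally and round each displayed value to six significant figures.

S_2 ≈ 47.7780

The integral term ∫_3^22 ln(x) dx = 45.7071.
½[f(3) + f(22)] = ½[1.09861 + 3.09104] = 2.09483.
Running total after boundary: 47.8019.
Correction k=1: B_{2}/2! · (f^{(1)}(22) − f^{(1)}(3)) = 1/12 · (0.0454545 − 0.333333) = -0.0239899.
Running total after k=1: 47.7779.
Correction k=2: B_{4}/4! · (f^{(3)}(22) − f^{(3)}(3)) = −1/720 · (0.000187829 − 0.0740741) = 0.000102620.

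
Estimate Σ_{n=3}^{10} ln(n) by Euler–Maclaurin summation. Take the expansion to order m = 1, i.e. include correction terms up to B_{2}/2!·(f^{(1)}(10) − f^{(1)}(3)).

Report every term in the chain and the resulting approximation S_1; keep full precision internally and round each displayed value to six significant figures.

∫_3^10 ln(x) dx evaluates to 12.7300.
½[f(3) + f(10)] = ½[1.09861 + 2.30259] = 1.70060.
So far: 14.4306.
Correction k=1: B_{2}/2! · (f^{(1)}(10) − f^{(1)}(3)) = 1/12 · (0.100000 − 0.333333) = -0.0194444.

S_1 ≈ 14.4112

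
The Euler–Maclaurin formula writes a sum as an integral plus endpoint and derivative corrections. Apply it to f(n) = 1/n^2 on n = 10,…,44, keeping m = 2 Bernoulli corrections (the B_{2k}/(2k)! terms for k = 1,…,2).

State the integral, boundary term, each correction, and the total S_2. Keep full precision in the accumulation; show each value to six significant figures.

Integral: ∫_10^44 1/x^2 dx = 0.0772727.
½[f(10) + f(44)] = ½[0.0100000 + 0.000516529] = 0.00525826.
Integral + boundary = 0.0825310.
k=1: B_{2}/(2)! × [f^{(1)}(44) − f^{(1)}(10)] = 1/12 × (-2.34786e-05 − (-0.00200000)) = 0.000164710.
Partial sum through k=1: 0.0826957.
k=2: B_{4}/(4)! × [f^{(3)}(44) − f^{(3)}(10)] = −1/720 × (-1.45528e-07 − (-0.000240000)) = -3.33131e-07.

S_2 ≈ 0.0826954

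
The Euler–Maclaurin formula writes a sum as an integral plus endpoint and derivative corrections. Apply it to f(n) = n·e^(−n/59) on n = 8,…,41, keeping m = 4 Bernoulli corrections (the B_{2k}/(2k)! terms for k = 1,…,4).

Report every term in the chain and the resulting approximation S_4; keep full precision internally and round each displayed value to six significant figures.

S_4 ≈ 520.636

∫_8^41 x·e^(−x/59) dx evaluates to 506.962.
½[f(8) + f(41)] = ½[6.98558 + 20.4638] = 13.7247.
Integral + boundary = 520.687.
Order-1 term: 1/12 · (0.152273 − 0.754798) = -0.0502104.
After k=1: 520.636.
Order-2 term: −1/720 · (0.000330510 − 0.000718527) = 5.38913e-07.
After k=2: 520.636.
Order-3 term: 1/30240 · (1.77327e-07 − 3.50537e-07) = -5.72785e-12.
After k=3: 520.636.
Order-4 term: −1/1209600 · (7.46072e-11 − 1.42103e-10) = 5.58001e-17.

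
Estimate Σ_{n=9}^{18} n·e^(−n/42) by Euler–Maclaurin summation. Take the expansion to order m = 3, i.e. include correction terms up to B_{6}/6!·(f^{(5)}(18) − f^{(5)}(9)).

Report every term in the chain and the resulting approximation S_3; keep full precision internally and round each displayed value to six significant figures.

S_3 ≈ 96.6929

∫_9^18 x·e^(−x/42) dx evaluates to 87.2198.
½[f(9) + f(18)] = ½[7.26406 + 11.7259] = 9.49498.
So far: 96.7148.
Correction k=1: B_{2}/2! · (f^{(1)}(18) − f^{(1)}(9)) = 1/12 · (0.372251 − 0.634164) = -0.0218261.
After k=1: 96.6929.
Correction k=2: B_{4}/4! · (f^{(3)}(18) − f^{(3)}(9)) = −1/720 · (0.000949620 − 0.00127460) = 4.51366e-07.
After k=2: 96.6929.
Correction k=3: B_{6}/6! · (f^{(5)}(18) − f^{(5)}(9)) = 1/30240 · (9.57037e-07 − 1.24133e-06) = -9.40116e-12.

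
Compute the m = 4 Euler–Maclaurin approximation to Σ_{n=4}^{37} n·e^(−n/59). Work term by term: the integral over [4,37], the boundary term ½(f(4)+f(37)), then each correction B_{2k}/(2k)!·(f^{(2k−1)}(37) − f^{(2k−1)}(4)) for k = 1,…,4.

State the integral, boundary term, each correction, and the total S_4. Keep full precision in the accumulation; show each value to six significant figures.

S_4 ≈ 459.742

Integral: ∫_4^37 x·e^(−x/59) dx = 448.048.
Boundary: ½(f(4) + f(37)) = ½(3.73780 + 19.7628) = 11.7503.
Running total after boundary: 459.798.
k=1: B_{2}/(2)! × [f^{(1)}(37) − f^{(1)}(4)] = 1/12 × (0.199167 − 0.871098) = -0.0559943.
Running total after k=1: 459.742.
k=2: B_{4}/(4)! × [f^{(3)}(37) − f^{(3)}(4)] = −1/720 × (0.000364098 − 0.000787130) = 5.87545e-07.
Running total after k=2: 459.742.
k=3: B_{6}/(6)! × [f^{(5)}(37) − f^{(5)}(4)] = 1/30240 × (1.92755e-07 − 3.80355e-07) = -6.20371e-12.
Running total after k=3: 459.742.
k=4: B_{8}/(8)! × [f^{(7)}(37) − f^{(7)}(4)] = −1/1209600 × (8.06993e-11 − 1.53573e-10) = 6.02463e-17.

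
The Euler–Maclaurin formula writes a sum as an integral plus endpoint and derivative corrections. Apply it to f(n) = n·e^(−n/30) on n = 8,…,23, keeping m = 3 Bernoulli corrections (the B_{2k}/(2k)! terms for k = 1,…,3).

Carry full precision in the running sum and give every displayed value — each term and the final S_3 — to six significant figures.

S_3 ≈ 142.878

The integral term ∫_8^23 x·e^(−x/30) dx = 134.509.
Boundary: ½(f(8) + f(23)) = ½(6.12743 + 10.6849) = 8.40614.
Running total after boundary: 142.916.
Order-1 term: 1/12 · (0.108397 − 0.561681) = -0.0377736.
After k=1: 142.878.
Order-2 term: −1/720 · (0.00115279 − 0.00232615) = 1.62966e-06.
After k=2: 142.878.
Order-3 term: 1/30240 · (2.42794e-06 − 4.47580e-06) = -6.77200e-11.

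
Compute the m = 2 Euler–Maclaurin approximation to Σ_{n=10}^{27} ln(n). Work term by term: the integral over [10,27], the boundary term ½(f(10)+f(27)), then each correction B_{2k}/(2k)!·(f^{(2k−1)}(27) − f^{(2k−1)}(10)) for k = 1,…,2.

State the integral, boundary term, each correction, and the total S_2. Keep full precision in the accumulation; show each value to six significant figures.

S_2 ≈ 51.7557

The integral term ∫_10^27 ln(x) dx = 48.9617.
½[f(10) + f(27)] = ½[2.30259 + 3.29584] = 2.79921.
Integral + boundary = 51.7610.
Order-1 term: 1/12 · (0.0370370 − 0.100000) = -0.00524691.
Partial sum through k=1: 51.7557.
Order-2 term: −1/720 · (0.000101611 − 0.00200000) = 2.63665e-06.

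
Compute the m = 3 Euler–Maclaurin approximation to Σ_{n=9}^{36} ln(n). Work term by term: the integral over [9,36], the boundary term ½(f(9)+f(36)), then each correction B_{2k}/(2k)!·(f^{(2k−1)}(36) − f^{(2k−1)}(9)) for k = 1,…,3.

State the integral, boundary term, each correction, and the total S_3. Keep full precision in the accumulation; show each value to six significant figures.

Integral: ∫_9^36 ln(x) dx = 82.2317.
Boundary: ½(f(9) + f(36)) = ½(2.19722 + 3.58352) = 2.89037.
Running total after boundary: 85.1220.
Correction k=1: B_{2}/2! · (f^{(1)}(36) − f^{(1)}(9)) = 1/12 · (0.0277778 − 0.111111) = -0.00694444.
After k=1: 85.1151.
Correction k=2: B_{4}/4! · (f^{(3)}(36) − f^{(3)}(9)) = −1/720 · (4.28669e-05 − 0.00274348) = 3.75086e-06.
After k=2: 85.1151.
Correction k=3: B_{6}/6! · (f^{(5)}(36) − f^{(5)}(9)) = 1/30240 · (3.96916e-07 − 0.000406442) = -1.34274e-08.

S_3 ≈ 85.1151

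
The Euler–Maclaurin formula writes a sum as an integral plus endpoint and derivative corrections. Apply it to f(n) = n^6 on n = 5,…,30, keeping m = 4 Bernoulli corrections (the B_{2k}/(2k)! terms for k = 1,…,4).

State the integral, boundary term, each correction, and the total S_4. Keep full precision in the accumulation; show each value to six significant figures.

S_4 ≈ 3.50093e+09

Integral: ∫_5^30 x^6 dx = 3.12427e+09.
Endpoint term: (f(5) + f(30))/2 = (15625.0 + 7.29000e+08)/2 = 3.64508e+08.
Integral + boundary = 3.48878e+09.
Order-1 term: 1/12 · (1.45800e+08 − 18750.0) = 1.21484e+07.
Running total after k=1: 3.50093e+09.
Order-2 term: −1/720 · (3.24000e+06 − 15000.0) = -4479.17.
Running total after k=2: 3.50093e+09.
Order-3 term: 1/30240 · (21600.0 − 3600.00) = 0.595238.
Running total after k=3: 3.50093e+09.
Order-4 term: −1/1209600 · (0.00000 − 0.00000) = 0.00000.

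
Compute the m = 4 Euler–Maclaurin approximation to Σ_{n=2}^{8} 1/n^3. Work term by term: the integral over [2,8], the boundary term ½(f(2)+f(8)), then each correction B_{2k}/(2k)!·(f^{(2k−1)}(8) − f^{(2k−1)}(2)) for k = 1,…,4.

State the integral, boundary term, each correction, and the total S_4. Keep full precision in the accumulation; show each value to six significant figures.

∫_2^8 1/x^3 dx evaluates to 0.117188.
½[f(2) + f(8)] = ½[0.125000 + 0.00195312] = 0.0634766.
Running total after boundary: 0.180664.
Order-1 term: 1/12 · (-0.000732422 − (-0.187500)) = 0.0155640.
After k=1: 0.196228.
Order-2 term: −1/720 · (-0.000228882 − (-0.937500)) = -0.00130177.
After k=2: 0.194926.
Order-3 term: 1/30240 · (-0.000150204 − (-9.84375)) = 0.000325516.
After k=3: 0.195252.
Order-4 term: −1/1209600 · (-0.000168979 − (-177.188)) = -0.000146484.

S_4 ≈ 0.195105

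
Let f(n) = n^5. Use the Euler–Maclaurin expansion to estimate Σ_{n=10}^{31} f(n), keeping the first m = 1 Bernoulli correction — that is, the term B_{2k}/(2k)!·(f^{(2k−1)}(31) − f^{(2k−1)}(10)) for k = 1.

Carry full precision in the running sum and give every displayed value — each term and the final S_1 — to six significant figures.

The integral term ∫_10^31 x^5 dx = 1.47751e+08.
Boundary: ½(f(10) + f(31)) = ½(100000 + 2.86292e+07) = 1.43646e+07.
Integral + boundary = 1.62115e+08.
Correction k=1: B_{2}/2! · (f^{(1)}(31) − f^{(1)}(10)) = 1/12 · (4.61760e+06 − 50000.0) = 380634.

S_1 ≈ 1.62496e+08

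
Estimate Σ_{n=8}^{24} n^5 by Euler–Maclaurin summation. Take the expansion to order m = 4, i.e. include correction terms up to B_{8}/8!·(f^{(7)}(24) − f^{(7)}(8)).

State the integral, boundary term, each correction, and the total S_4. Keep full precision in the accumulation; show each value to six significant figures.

S_4 ≈ 3.59410e+07

The integral term ∫_8^24 x^5 dx = 3.18068e+07.
Boundary: ½(f(8) + f(24)) = ½(32768.0 + 7.96262e+06) = 3.99770e+06.
So far: 3.58045e+07.
Correction k=1: B_{2}/2! · (f^{(1)}(24) − f^{(1)}(8)) = 1/12 · (1.65888e+06 − 20480.0) = 136533.
After k=1: 3.59410e+07.
Correction k=2: B_{4}/4! · (f^{(3)}(24) − f^{(3)}(8)) = −1/720 · (34560.0 − 3840.00) = -42.6667.
After k=2: 3.59410e+07.
Correction k=3: B_{6}/6! · (f^{(5)}(24) − f^{(5)}(8)) = 1/30240 · (120.000 − 120.000) = 0.00000.
After k=3: 3.59410e+07.
Correction k=4: B_{8}/8! · (f^{(7)}(24) − f^{(7)}(8)) = −1/1209600 · (0.00000 − 0.00000) = 0.00000.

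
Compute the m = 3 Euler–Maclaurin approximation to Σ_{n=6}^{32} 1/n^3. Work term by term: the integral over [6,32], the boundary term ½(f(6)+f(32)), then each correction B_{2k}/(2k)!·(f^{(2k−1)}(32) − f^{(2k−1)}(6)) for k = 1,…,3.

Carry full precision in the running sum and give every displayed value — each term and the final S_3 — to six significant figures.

S_3 ≈ 0.0159216

∫_6^32 1/x^3 dx evaluates to 0.0134006.
Endpoint term: (f(6) + f(32))/2 = (0.00462963 + 3.05176e-05)/2 = 0.00233007.
So far: 0.0157307.
Correction k=1: B_{2}/2! · (f^{(1)}(32) − f^{(1)}(6)) = 1/12 · (-2.86102e-06 − (-0.00231481)) = 0.000192663.
Running total after k=1: 0.0159233.
Correction k=2: B_{4}/4! · (f^{(3)}(32) − f^{(3)}(6)) = −1/720 · (-5.58794e-08 − (-0.00128601)) = -1.78604e-06.
Running total after k=2: 0.0159216.
Correction k=3: B_{6}/6! · (f^{(5)}(32) − f^{(5)}(6)) = 1/30240 · (-2.29193e-09 − (-0.00150034)) = 4.96144e-08.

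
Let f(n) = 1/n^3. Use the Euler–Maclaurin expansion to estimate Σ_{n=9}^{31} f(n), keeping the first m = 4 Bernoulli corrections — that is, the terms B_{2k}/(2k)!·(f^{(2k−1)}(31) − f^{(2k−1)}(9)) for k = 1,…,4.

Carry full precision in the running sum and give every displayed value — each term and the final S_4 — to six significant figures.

∫_9^31 1/x^3 dx evaluates to 0.00565255.
Boundary: ½(f(9) + f(31)) = ½(0.00137174 + 3.35672e-05) = 0.000702655.
Integral + boundary = 0.00635520.
Order-1 term: 1/12 · (-3.24844e-06 − (-0.000457247)) = 3.78332e-05.
Partial sum through k=1: 0.00639304.
Order-2 term: −1/720 · (-6.76054e-08 − (-0.000112901)) = -1.56712e-07.
Partial sum through k=2: 0.00639288.
Order-3 term: 1/30240 · (-2.95466e-09 − (-5.85410e-05)) = 1.93578e-09.
Partial sum through k=3: 0.00639288.
Order-4 term: −1/1209600 · (-2.21369e-10 − (-5.20365e-05)) = -4.30194e-11.

S_4 ≈ 0.00639288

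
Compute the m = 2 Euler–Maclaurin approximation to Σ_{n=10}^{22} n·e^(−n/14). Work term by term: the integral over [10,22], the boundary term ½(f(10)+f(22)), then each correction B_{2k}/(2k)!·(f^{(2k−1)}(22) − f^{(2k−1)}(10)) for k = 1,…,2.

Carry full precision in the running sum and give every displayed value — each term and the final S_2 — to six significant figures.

S_2 ≈ 64.4923

The integral term ∫_10^22 x·e^(−x/14) dx = 59.7809.
Endpoint term: (f(10) + f(22))/2 = (4.89542 + 4.57046)/2 = 4.73294.
Integral + boundary = 64.5138.
k=1: B_{2}/(2)! × [f^{(1)}(22) − f^{(1)}(10)] = 1/12 × (-0.118713 − 0.139869) = -0.0215485.
After k=1: 64.4923.
k=2: B_{4}/(4)! × [f^{(3)}(22) − f^{(3)}(10)] = −1/720 × (0.00151420 − 0.00570894) = 5.82603e-06.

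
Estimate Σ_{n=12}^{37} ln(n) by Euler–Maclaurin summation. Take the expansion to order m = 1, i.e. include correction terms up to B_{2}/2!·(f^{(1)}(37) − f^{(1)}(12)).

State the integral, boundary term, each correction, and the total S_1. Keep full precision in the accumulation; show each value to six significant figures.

S_1 ≈ 81.8283

The integral term ∫_12^37 ln(x) dx = 78.7851.
Boundary: ½(f(12) + f(37)) = ½(2.48491 + 3.61092) = 3.04791.
Running total after boundary: 81.8330.
Order-1 term: 1/12 · (0.0270270 − 0.0833333) = -0.00469219.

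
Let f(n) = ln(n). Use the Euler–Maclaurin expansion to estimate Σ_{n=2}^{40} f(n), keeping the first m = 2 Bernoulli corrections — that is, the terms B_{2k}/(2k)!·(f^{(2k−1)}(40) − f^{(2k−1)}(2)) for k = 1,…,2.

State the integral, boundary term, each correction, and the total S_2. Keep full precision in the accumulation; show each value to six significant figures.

S_2 ≈ 110.321

∫_2^40 ln(x) dx evaluates to 108.169.
Endpoint term: (f(2) + f(40))/2 = (0.693147 + 3.68888)/2 = 2.19101.
Running total after boundary: 110.360.
k=1: B_{2}/(2)! × [f^{(1)}(40) − f^{(1)}(2)] = 1/12 × (0.0250000 − 0.500000) = -0.0395833.
Running total after k=1: 110.320.
k=2: B_{4}/(4)! × [f^{(3)}(40) − f^{(3)}(2)] = −1/720 × (3.12500e-05 − 0.250000) = 0.000347179.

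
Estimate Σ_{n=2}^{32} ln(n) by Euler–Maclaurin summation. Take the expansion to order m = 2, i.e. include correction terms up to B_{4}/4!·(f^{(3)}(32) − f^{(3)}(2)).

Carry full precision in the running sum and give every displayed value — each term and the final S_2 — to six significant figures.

Integral: ∫_2^32 ln(x) dx = 79.5173.
Endpoint term: (f(2) + f(32))/2 = (0.693147 + 3.46574)/2 = 2.07944.
Running total after boundary: 81.5967.
Order-1 term: 1/12 · (0.0312500 − 0.500000) = -0.0390625.
Running total after k=1: 81.5576.
Order-2 term: −1/720 · (6.10352e-05 − 0.250000) = 0.000347137.

S_2 ≈ 81.5580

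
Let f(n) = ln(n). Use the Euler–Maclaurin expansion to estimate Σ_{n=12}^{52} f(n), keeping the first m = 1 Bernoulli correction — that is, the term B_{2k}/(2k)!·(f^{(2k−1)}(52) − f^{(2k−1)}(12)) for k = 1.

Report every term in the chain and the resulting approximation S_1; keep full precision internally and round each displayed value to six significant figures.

S_1 ≈ 138.859

The integral term ∫_12^52 ln(x) dx = 135.646.
Endpoint term: (f(12) + f(52))/2 = (2.48491 + 3.95124)/2 = 3.21808.
Integral + boundary = 138.864.
k=1: B_{2}/(2)! × [f^{(1)}(52) − f^{(1)}(12)] = 1/12 × (0.0192308 − 0.0833333) = -0.00534188.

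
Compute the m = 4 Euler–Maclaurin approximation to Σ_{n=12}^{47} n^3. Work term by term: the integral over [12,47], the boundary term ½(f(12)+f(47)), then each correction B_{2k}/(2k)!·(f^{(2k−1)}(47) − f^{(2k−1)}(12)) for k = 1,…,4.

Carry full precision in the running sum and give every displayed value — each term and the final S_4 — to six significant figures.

S_4 ≈ 1.26803e+06

∫_12^47 x^3 dx evaluates to 1.21474e+06.
Boundary: ½(f(12) + f(47)) = ½(1728.00 + 103823) = 52775.5.
So far: 1.26751e+06.
Order-1 term: 1/12 · (6627.00 − 432.000) = 516.250.
Running total after k=1: 1.26803e+06.
Order-2 term: −1/720 · (6.00000 − 6.00000) = 0.00000.
Running total after k=2: 1.26803e+06.
Order-3 term: 1/30240 · (0.00000 − 0.00000) = 0.00000.
Running total after k=3: 1.26803e+06.
Order-4 term: −1/1209600 · (0.00000 − 0.00000) = 0.00000.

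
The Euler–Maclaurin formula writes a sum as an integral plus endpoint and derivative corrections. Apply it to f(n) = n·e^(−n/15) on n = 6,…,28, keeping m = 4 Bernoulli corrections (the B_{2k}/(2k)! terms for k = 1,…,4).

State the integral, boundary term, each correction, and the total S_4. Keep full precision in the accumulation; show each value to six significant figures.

Integral: ∫_6^28 x·e^(−x/15) dx = 111.409.
½[f(6) + f(28)] = ½[4.02192 + 4.32987] = 4.17590.
So far: 115.585.
k=1: B_{2}/(2)! × [f^{(1)}(28) − f^{(1)}(6)] = 1/12 × (-0.134020 − 0.402192) = -0.0446843.
Partial sum through k=1: 115.540.
k=2: B_{4}/(4)! × [f^{(3)}(28) − f^{(3)}(6)] = −1/720 × (0.000778919 − 0.00774592) = 9.67639e-06.
Partial sum through k=2: 115.540.
k=3: B_{6}/(6)! × [f^{(5)}(28) − f^{(5)}(6)] = 1/30240 × (9.57103e-06 − 6.09081e-05) = -1.69765e-09.
Partial sum through k=3: 115.540.
k=4: B_{8}/(8)! × [f^{(7)}(28) − f^{(7)}(6)] = −1/1209600 × (6.96897e-08 − 3.88399e-07) = 2.63484e-13.

S_4 ≈ 115.540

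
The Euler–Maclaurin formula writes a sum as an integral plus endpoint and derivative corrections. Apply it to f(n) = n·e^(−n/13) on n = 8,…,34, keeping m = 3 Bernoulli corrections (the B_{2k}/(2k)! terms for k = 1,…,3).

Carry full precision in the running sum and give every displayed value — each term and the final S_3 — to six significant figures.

S_3 ≈ 106.228

The integral term ∫_8^34 x·e^(−x/13) dx = 102.850.
Boundary: ½(f(8) + f(34)) = ½(4.32346 + 2.48675) = 3.40511.
So far: 106.255.
k=1: B_{2}/(2)! × [f^{(1)}(34) − f^{(1)}(8)] = 1/12 × (-0.118149 − 0.207859) = -0.0271673.
Partial sum through k=1: 106.228.
k=2: B_{4}/(4)! × [f^{(3)}(34) − f^{(3)}(8)] = −1/720 × (0.000166453 − 0.00762559) = 1.03599e-05.
Partial sum through k=2: 106.228.
k=3: B_{6}/(6)! × [f^{(5)}(34) − f^{(5)}(8)] = 1/30240 × (6.10658e-06 − 8.29660e-05) = -2.54165e-09.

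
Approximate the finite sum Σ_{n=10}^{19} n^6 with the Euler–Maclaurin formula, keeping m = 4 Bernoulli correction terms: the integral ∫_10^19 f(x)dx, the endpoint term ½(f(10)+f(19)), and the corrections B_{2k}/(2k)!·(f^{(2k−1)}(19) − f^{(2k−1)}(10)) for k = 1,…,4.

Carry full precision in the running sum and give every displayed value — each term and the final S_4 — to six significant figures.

Integral: ∫_10^19 x^6 dx = 1.26267e+08.
Endpoint term: (f(10) + f(19))/2 = (1.00000e+06 + 4.70459e+07)/2 = 2.40229e+07.
So far: 1.50290e+08.
Correction k=1: B_{2}/2! · (f^{(1)}(19) − f^{(1)}(10)) = 1/12 · (1.48566e+07 − 600000) = 1.18805e+06.
Partial sum through k=1: 1.51478e+08.
Correction k=2: B_{4}/4! · (f^{(3)}(19) − f^{(3)}(10)) = −1/720 · (823080 − 120000) = -976.500.
Partial sum through k=2: 1.51477e+08.
Correction k=3: B_{6}/6! · (f^{(5)}(19) − f^{(5)}(10)) = 1/30240 · (13680.0 − 7200.00) = 0.214286.
Partial sum through k=3: 1.51477e+08.
Correction k=4: B_{8}/8! · (f^{(7)}(19) − f^{(7)}(10)) = −1/1209600 · (0.00000 − 0.00000) = 0.00000.

S_4 ≈ 1.51477e+08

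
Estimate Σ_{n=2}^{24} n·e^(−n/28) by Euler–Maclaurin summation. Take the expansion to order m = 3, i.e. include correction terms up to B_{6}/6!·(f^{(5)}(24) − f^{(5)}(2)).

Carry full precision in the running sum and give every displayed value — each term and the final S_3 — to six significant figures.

∫_2^24 x·e^(−x/28) dx evaluates to 164.206.
Boundary: ½(f(2) + f(24)) = ½(1.86213 + 10.1849) = 6.02354.
Integral + boundary = 170.229.
Order-1 term: 1/12 · (0.0606247 − 0.864558) = -0.0669945.
Running total after k=1: 170.162.
Order-2 term: −1/720 · (0.00115991 − 0.00347791) = 3.21945e-06.
Running total after k=2: 170.162.
Order-3 term: 1/30240 · (2.86033e-06 − 7.46565e-06) = -1.52293e-10.

S_3 ≈ 170.162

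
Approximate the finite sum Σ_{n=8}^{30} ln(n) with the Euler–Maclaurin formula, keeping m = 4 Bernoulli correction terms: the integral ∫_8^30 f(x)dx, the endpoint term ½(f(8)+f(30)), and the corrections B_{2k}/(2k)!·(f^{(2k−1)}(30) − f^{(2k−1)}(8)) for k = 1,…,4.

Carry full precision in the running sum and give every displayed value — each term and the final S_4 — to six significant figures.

Integral: ∫_8^30 ln(x) dx = 63.4004.
Boundary: ½(f(8) + f(30)) = ½(2.07944 + 3.40120) = 2.74032.
Integral + boundary = 66.1407.
Correction k=1: B_{2}/2! · (f^{(1)}(30) − f^{(1)}(8)) = 1/12 · (0.0333333 − 0.125000) = -0.00763889.
Running total after k=1: 66.1331.
Correction k=2: B_{4}/4! · (f^{(3)}(30) − f^{(3)}(8)) = −1/720 · (7.40741e-05 − 0.00390625) = 5.32247e-06.
Running total after k=2: 66.1331.
Correction k=3: B_{6}/6! · (f^{(5)}(30) − f^{(5)}(8)) = 1/30240 · (9.87654e-07 − 0.000732422) = -2.41876e-08.
Running total after k=3: 66.1331.
Correction k=4: B_{8}/8! · (f^{(7)}(30) − f^{(7)}(8)) = −1/1209600 · (3.29218e-08 − 0.000343323) = 2.83804e-10.

S_4 ≈ 66.1331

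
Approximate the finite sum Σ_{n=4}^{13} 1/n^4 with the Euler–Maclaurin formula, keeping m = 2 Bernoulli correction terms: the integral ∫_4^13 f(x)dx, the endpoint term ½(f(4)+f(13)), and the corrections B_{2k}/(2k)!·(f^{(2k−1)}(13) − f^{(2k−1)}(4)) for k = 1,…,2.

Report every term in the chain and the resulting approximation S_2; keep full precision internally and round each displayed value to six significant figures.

∫_4^13 1/x^4 dx evaluates to 0.00505661.
½[f(4) + f(13)] = ½[0.00390625 + 3.50128e-05] = 0.00197063.
So far: 0.00702724.
k=1: B_{2}/(2)! × [f^{(1)}(13) − f^{(1)}(4)] = 1/12 × (-1.07732e-05 − (-0.00390625)) = 0.000324623.
After k=1: 0.00735187.
k=2: B_{4}/(4)! × [f^{(3)}(13) − f^{(3)}(4)] = −1/720 × (-1.91240e-06 − (-0.00732422)) = -1.01699e-05.

S_2 ≈ 0.00734170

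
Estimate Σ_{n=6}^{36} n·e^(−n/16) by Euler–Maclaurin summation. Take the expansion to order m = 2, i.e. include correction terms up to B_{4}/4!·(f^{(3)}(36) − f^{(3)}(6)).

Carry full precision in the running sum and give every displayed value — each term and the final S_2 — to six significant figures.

S_2 ≈ 158.146

The integral term ∫_6^36 x·e^(−x/16) dx = 154.234.
Boundary: ½(f(6) + f(36)) = ½(4.12374 + 3.79437) = 3.95905.
Integral + boundary = 158.193.
Order-1 term: 1/12 · (-0.131749 − 0.429556) = -0.0467754.
Partial sum through k=1: 158.146.
Order-2 term: −1/720 · (0.000308787 − 0.00704740) = 9.35918e-06.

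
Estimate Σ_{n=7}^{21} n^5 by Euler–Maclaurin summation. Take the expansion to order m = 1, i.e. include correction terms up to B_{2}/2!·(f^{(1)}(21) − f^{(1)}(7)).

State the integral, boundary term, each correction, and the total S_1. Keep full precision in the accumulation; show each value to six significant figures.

S_1 ≈ 1.64052e+07

Integral: ∫_7^21 x^5 dx = 1.42747e+07.
Boundary: ½(f(7) + f(21)) = ½(16807.0 + 4.08410e+06) = 2.05045e+06.
Running total after boundary: 1.63252e+07.
Order-1 term: 1/12 · (972405 − 12005.0) = 80033.3.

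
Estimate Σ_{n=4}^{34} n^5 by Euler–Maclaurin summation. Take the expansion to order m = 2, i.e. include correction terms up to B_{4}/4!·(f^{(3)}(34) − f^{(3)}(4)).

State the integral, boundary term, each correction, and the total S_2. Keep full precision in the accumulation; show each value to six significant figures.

Integral: ∫_4^34 x^5 dx = 2.57467e+08.
Boundary: ½(f(4) + f(34)) = ½(1024.00 + 4.54354e+07) = 2.27182e+07.
Running total after boundary: 2.80185e+08.
Order-1 term: 1/12 · (6.68168e+06 − 1280.00) = 556700.
Running total after k=1: 2.80742e+08.
Order-2 term: −1/720 · (69360.0 − 960.000) = -95.0000.

S_2 ≈ 2.80742e+08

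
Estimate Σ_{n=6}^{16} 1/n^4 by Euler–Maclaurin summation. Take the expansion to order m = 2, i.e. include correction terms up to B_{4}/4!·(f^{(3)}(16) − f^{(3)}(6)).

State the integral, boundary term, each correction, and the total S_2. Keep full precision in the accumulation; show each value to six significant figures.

S_2 ≈ 0.00189722

The integral term ∫_6^16 1/x^4 dx = 0.00146183.
½[f(6) + f(16)] = ½[0.000771605 + 1.52588e-05] = 0.000393432.
Integral + boundary = 0.00185526.
k=1: B_{2}/(2)! × [f^{(1)}(16) − f^{(1)}(6)] = 1/12 × (-3.81470e-06 − (-0.000514403)) = 4.25490e-05.
After k=1: 0.00189781.
k=2: B_{4}/(4)! × [f^{(3)}(16) − f^{(3)}(6)] = −1/720 × (-4.47035e-07 − (-0.000428669)) = -5.94753e-07.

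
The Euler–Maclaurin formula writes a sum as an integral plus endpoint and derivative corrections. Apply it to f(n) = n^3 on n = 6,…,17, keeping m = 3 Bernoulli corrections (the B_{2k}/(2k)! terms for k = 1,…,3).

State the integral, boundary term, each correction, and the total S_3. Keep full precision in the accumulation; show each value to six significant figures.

S_3 ≈ 23184.0

Integral: ∫_6^17 x^3 dx = 20556.2.
½[f(6) + f(17)] = ½[216.000 + 4913.00] = 2564.50.
Integral + boundary = 23120.8.
Correction k=1: B_{2}/2! · (f^{(1)}(17) − f^{(1)}(6)) = 1/12 · (867.000 − 108.000) = 63.2500.
After k=1: 23184.0.
Correction k=2: B_{4}/4! · (f^{(3)}(17) − f^{(3)}(6)) = −1/720 · (6.00000 − 6.00000) = 0.00000.
After k=2: 23184.0.
Correction k=3: B_{6}/6! · (f^{(5)}(17) − f^{(5)}(6)) = 1/30240 · (0.00000 − 0.00000) = 0.00000.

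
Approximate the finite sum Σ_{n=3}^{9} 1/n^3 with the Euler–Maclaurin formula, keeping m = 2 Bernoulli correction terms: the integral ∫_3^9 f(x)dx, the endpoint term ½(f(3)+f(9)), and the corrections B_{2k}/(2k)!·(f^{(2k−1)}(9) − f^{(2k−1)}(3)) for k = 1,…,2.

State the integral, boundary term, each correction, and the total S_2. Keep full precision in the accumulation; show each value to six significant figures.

S_2 ≈ 0.0715213

The integral term ∫_3^9 1/x^3 dx = 0.0493827.
Endpoint term: (f(3) + f(9))/2 = (0.0370370 + 0.00137174)/2 = 0.0192044.
So far: 0.0685871.
Order-1 term: 1/12 · (-0.000457247 − (-0.0370370)) = 0.00304832.
Partial sum through k=1: 0.0716354.
Order-2 term: −1/720 · (-0.000112901 − (-0.0823045)) = -0.000114155.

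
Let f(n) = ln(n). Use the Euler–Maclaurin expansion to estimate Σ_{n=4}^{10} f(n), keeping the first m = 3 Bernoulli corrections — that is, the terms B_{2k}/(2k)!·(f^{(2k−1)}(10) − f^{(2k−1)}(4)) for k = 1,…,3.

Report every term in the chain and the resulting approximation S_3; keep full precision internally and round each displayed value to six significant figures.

S_3 ≈ 13.3127

The integral term ∫_4^10 ln(x) dx = 11.4807.
Boundary: ½(f(4) + f(10)) = ½(1.38629 + 2.30259) = 1.84444.
Integral + boundary = 13.3251.
Order-1 term: 1/12 · (0.100000 − 0.250000) = -0.0125000.
Running total after k=1: 13.3126.
Order-2 term: −1/720 · (0.00200000 − 0.0312500) = 4.06250e-05.
Running total after k=2: 13.3127.
Order-3 term: 1/30240 · (0.000240000 − 0.0234375) = -7.67113e-07.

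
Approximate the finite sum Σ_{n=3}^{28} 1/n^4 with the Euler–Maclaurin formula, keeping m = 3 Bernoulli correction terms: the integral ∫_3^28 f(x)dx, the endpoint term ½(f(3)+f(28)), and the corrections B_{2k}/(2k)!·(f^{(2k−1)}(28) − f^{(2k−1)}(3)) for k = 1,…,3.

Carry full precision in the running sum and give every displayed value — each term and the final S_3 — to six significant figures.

S_3 ≈ 0.0198110

Integral: ∫_3^28 1/x^4 dx = 0.0123305.
½[f(3) + f(28)] = ½[0.0123457 + 1.62693e-06] = 0.00617365.
So far: 0.0185041.
k=1: B_{2}/(2)! × [f^{(1)}(28) − f^{(1)}(3)] = 1/12 × (-2.32418e-07 − (-0.0164609)) = 0.00137172.
After k=1: 0.0198759.
k=2: B_{4}/(4)! × [f^{(3)}(28) − f^{(3)}(3)] = −1/720 × (-8.89355e-09 − (-0.0548697)) = -7.62079e-05.
After k=2: 0.0197997.
k=3: B_{6}/(6)! × [f^{(5)}(28) − f^{(5)}(3)] = 1/30240 × (-6.35253e-10 − (-0.341411)) = 1.12901e-05.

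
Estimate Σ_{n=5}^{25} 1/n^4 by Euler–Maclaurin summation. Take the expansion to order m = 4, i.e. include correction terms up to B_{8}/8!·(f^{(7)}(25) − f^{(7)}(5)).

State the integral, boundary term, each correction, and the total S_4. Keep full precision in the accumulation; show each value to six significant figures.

S_4 ≈ 0.00355122

∫_5^25 1/x^4 dx evaluates to 0.00264533.
Boundary: ½(f(5) + f(25)) = ½(0.00160000 + 2.56000e-06) = 0.000801280.
So far: 0.00344661.
k=1: B_{2}/(2)! × [f^{(1)}(25) − f^{(1)}(5)] = 1/12 × (-4.09600e-07 − (-0.00128000)) = 0.000106633.
Running total after k=1: 0.00355325.
k=2: B_{4}/(4)! × [f^{(3)}(25) − f^{(3)}(5)] = −1/720 × (-1.96608e-08 − (-0.00153600)) = -2.13331e-06.
Running total after k=2: 0.00355111.
k=3: B_{6}/(6)! × [f^{(5)}(25) − f^{(5)}(5)] = 1/30240 × (-1.76161e-09 − (-0.00344064)) = 1.13778e-07.
Running total after k=3: 0.00355123.
k=4: B_{8}/(8)! × [f^{(7)}(25) − f^{(7)}(5)] = −1/1209600 × (-2.53672e-10 − (-0.0123863)) = -1.02400e-08.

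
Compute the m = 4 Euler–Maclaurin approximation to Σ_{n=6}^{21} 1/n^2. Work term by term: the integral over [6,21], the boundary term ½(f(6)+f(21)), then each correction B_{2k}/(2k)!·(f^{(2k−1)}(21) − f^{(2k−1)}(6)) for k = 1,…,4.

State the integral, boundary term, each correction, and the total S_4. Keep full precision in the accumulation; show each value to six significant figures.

S_4 ≈ 0.134820

Integral: ∫_6^21 1/x^2 dx = 0.119048.
½[f(6) + f(21)] = ½[0.0277778 + 0.00226757] = 0.0150227.
Running total after boundary: 0.134070.
k=1: B_{2}/(2)! × [f^{(1)}(21) − f^{(1)}(6)] = 1/12 × (-0.000215959 − (-0.00925926)) = 0.000753608.
Partial sum through k=1: 0.134824.
k=2: B_{4}/(4)! × [f^{(3)}(21) − f^{(3)}(6)] = −1/720 × (-5.87645e-06 − (-0.00308642)) = -4.27853e-06.
Partial sum through k=2: 0.134820.
k=3: B_{6}/(6)! × [f^{(5)}(21) − f^{(5)}(6)] = 1/30240 × (-3.99758e-07 − (-0.00257202)) = 8.50402e-08.
Partial sum through k=3: 0.134820.
k=4: B_{8}/(8)! × [f^{(7)}(21) − f^{(7)}(6)] = −1/1209600 × (-5.07630e-08 − (-0.00400091)) = -3.30759e-09.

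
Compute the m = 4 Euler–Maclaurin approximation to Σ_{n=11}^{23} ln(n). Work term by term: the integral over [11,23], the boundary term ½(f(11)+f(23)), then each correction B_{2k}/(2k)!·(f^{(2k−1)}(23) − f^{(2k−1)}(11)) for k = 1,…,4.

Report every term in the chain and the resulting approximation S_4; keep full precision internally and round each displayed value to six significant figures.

S_4 ≈ 36.5023

∫_11^23 ln(x) dx evaluates to 33.7395.
Boundary: ½(f(11) + f(23)) = ½(2.39790 + 3.13549) = 2.76669.
Running total after boundary: 36.5062.
Correction k=1: B_{2}/2! · (f^{(1)}(23) − f^{(1)}(11)) = 1/12 · (0.0434783 − 0.0909091) = -0.00395257.
Running total after k=1: 36.5023.
Correction k=2: B_{4}/4! · (f^{(3)}(23) − f^{(3)}(11)) = −1/720 · (0.000164379 − 0.00150263) = 1.85868e-06.
Running total after k=2: 36.5023.
Correction k=3: B_{6}/6! · (f^{(5)}(23) − f^{(5)}(11)) = 1/30240 · (3.72883e-06 − 0.000149021) = -4.80464e-09.
Running total after k=3: 36.5023.
Correction k=4: B_{8}/8! · (f^{(7)}(23) − f^{(7)}(11)) = −1/1209600 · (2.11465e-07 − 3.69474e-05) = 3.03703e-11.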